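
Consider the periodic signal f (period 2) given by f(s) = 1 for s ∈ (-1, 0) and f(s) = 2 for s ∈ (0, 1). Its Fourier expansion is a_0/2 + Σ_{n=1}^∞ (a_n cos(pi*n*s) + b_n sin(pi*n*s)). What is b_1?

b_1 = ∫_{-1}^{1} f(s) sin(pi*s) ds.
Split the integral at the breakpoints.
Directly, an antiderivative of (1) sin(pi*s) is -cos(pi*s)/pi; evaluating from -1 to 0: ∫_{-1}^{0} (1) sin(pi*s) ds = (-1/pi) - (1/pi) = -2/pi.
Directly, an antiderivative of (2) sin(pi*s) is -2*cos(pi*s)/pi; evaluating from 0 to 1: ∫_{0}^{1} (2) sin(pi*s) ds = (2/pi) - (-2/pi) = 4/pi.
Summing the pieces gives b_1 = 2/pi.

2/pi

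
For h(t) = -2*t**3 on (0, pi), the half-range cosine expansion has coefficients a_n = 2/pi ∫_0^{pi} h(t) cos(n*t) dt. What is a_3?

a_3 = 2/pi ∫_0^{pi} (-2*t**3) cos(3*t) dt.
Integrating by parts three times (tabular method), an antiderivative of (-2*t**3) cos(3*t) is -2*t**3*sin(3*t)/3 - 2*t**2*cos(3*t)/3 + 4*t*sin(3*t)/9 + 4*cos(3*t)/27; evaluating from 0 to pi: ∫_{0}^{pi} (-2*t**3) cos(3*t) dt = (-4/27 + 2*pi**2/3) - (4/27) = -8/27 + 2*pi**2/3.
Hence a_3 = (2/pi)·(-8/27 + 2*pi**2/3) = 4*(-4 + 9*pi**2)/(27*pi).

4*(-4 + 9*pi**2)/(27*pi)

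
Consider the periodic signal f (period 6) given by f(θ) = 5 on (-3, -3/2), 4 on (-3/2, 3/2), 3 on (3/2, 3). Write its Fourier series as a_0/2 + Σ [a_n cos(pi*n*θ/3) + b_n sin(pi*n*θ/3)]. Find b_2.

2/pi

b_2 = 1/3 ∫_{-3}^{3} f(θ) sin(2*pi*θ/3) dθ.
Split the integral at the breakpoints.
Directly, an antiderivative of (5) sin(2*pi*θ/3) is -15*cos(2*pi*θ/3)/(2*pi); evaluating from -3 to -3/2: ∫_{-3}^{-3/2} (5) sin(2*pi*θ/3) dθ = (15/(2*pi)) - (-15/(2*pi)) = 15/pi.
Directly, an antiderivative of (4) sin(2*pi*θ/3) is -6*cos(2*pi*θ/3)/pi; evaluating from -3/2 to 3/2: ∫_{-3/2}^{3/2} (4) sin(2*pi*θ/3) dθ = (6/pi) - (6/pi) = 0.
Directly, an antiderivative of (3) sin(2*pi*θ/3) is -9*cos(2*pi*θ/3)/(2*pi); evaluating from 3/2 to 3: ∫_{3/2}^{3} (3) sin(2*pi*θ/3) dθ = (-9/(2*pi)) - (9/(2*pi)) = -9/pi.
Summing the pieces and multiplying by (1/3) gives b_2 = 2/pi.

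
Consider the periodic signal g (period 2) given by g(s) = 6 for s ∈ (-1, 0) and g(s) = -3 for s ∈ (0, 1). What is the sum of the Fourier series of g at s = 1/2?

g is continuous at s = 1/2 with value -3, so the series converges to -3 there.

-3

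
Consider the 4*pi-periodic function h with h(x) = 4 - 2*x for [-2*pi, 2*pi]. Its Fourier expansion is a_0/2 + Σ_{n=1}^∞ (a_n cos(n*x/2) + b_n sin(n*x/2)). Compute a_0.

8

a_0 = (1/(2*pi)) ∫_{-2*pi}^{2*pi} h(x) dx = (1/(2*pi)) · (16*pi) = 8.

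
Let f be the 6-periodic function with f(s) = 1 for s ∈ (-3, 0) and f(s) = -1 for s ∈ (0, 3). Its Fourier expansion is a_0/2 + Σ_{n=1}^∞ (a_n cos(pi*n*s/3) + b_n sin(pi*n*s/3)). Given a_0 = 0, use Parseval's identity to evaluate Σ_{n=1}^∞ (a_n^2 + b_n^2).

2

Parseval: a_0^2/2 + Σ_{n≥1} (a_n^2+b_n^2) = 1/3 ∫_{-3}^{3} f(s)^2 ds = 2.
Subtract a_0^2/2 = 0: Σ (a_n^2+b_n^2) = 2.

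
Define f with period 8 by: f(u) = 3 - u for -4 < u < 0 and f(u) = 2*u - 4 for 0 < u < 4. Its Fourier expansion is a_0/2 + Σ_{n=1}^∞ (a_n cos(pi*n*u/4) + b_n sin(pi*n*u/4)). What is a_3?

-8/(3*pi**2)

a_3 = 1/4 ∫_{-4}^{4} f(u) cos(3*pi*u/4) du.
Split the integral at the breakpoints.
Integrating by parts (boundary term plus one more integral), an antiderivative of (3 - u) cos(3*pi*u/4) is -4*u*sin(3*pi*u/4)/(3*pi) + 4*sin(3*pi*u/4)/pi - 16*cos(3*pi*u/4)/(9*pi**2); evaluating from -4 to 0: ∫_{-4}^{0} (3 - u) cos(3*pi*u/4) du = (-16/(9*pi**2)) - (16/(9*pi**2)) = -32/(9*pi**2).
Integrating by parts (boundary term plus one more integral), an antiderivative of (2*u - 4) cos(3*pi*u/4) is 8*u*sin(3*pi*u/4)/(3*pi) - 16*sin(3*pi*u/4)/(3*pi) + 32*cos(3*pi*u/4)/(9*pi**2); evaluating from 0 to 4: ∫_{0}^{4} (2*u - 4) cos(3*pi*u/4) du = (-32/(9*pi**2)) - (32/(9*pi**2)) = -64/(9*pi**2).
Summing the pieces and multiplying by (1/4) gives a_3 = -8/(3*pi**2).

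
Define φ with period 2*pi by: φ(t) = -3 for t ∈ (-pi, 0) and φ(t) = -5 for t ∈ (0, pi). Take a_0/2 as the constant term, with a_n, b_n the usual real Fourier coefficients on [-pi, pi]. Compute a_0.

-8

a_0 = 1/pi ∫_{-pi}^{pi} φ(t) dt = 1/pi · (-8*pi) = -8.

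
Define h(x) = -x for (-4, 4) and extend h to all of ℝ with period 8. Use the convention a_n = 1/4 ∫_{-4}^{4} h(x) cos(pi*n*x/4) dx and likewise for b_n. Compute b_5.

-8/(5*pi)

b_5 = 1/4 ∫_{-4}^{4} h(x) sin(5*pi*x/4) dx.
h is odd and sin(5*pi*x/4) is odd, so the integrand is even and b_5 = 1/2 ∫_0^{4} h(x) sin(5*pi*x/4) dx.
Integrating by parts (boundary term plus one more integral), an antiderivative of (-x) sin(5*pi*x/4) is 4*x*cos(5*pi*x/4)/(5*pi) - 16*sin(5*pi*x/4)/(25*pi**2); evaluating from 0 to 4: ∫_{0}^{4} (-x) sin(5*pi*x/4) dx = (-16/(5*pi)) - (0) = -16/(5*pi).
Hence b_5 = (1/2)·(-16/(5*pi)) = -8/(5*pi).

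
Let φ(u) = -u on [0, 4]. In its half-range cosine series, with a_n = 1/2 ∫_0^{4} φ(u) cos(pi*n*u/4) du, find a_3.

a_3 = 1/2 ∫_0^{4} (-u) cos(3*pi*u/4) du.
Integrating by parts (boundary term plus one more integral), an antiderivative of (-u) cos(3*pi*u/4) is -4*u*sin(3*pi*u/4)/(3*pi) - 16*cos(3*pi*u/4)/(9*pi**2); evaluating from 0 to 4: ∫_{0}^{4} (-u) cos(3*pi*u/4) du = (16/(9*pi**2)) - (-16/(9*pi**2)) = 32/(9*pi**2).
Hence a_3 = (1/2)·(32/(9*pi**2)) = 16/(9*pi**2).

16/(9*pi**2)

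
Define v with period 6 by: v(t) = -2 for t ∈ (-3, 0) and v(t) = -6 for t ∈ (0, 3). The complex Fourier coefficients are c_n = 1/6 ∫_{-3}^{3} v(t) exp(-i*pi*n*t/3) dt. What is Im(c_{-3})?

Since v is real-valued, Im(c_{-3}) = -1/6 ∫_{-3}^{3} v(t) sin(-pi*t) dt = b_{3}/2.
Split the integral at the breakpoints.
Directly, an antiderivative of (-2) sin(-pi*t) is -2*cos(pi*t)/pi; evaluating from -3 to 0: ∫_{-3}^{0} (-2) sin(-pi*t) dt = (-2/pi) - (2/pi) = -4/pi.
Directly, an antiderivative of (-6) sin(-pi*t) is -6*cos(pi*t)/pi; evaluating from 0 to 3: ∫_{0}^{3} (-6) sin(-pi*t) dt = (6/pi) - (-6/pi) = 12/pi.
So ∫_{-3}^{3} v(t) sin(-pi*t) dt = 8/pi.
Hence Im(c_{-3}) = (-1/6)·(8/pi) = -4/(3*pi).

-4/(3*pi)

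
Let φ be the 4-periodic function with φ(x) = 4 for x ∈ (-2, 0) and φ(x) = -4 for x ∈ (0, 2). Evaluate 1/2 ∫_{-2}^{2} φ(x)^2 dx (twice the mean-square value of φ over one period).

1/2 ∫_{-2}^{2} φ(x)^2 dx = 1/2 · (64) = 32.

32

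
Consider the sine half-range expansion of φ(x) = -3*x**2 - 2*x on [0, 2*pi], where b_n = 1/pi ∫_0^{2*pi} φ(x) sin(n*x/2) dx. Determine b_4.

2 + 6*pi

b_4 = 1/pi ∫_0^{2*pi} (-3*x**2 - 2*x) sin(2*x) dx.
Integrating by parts twice (tabular method), an antiderivative of (-3*x**2 - 2*x) sin(2*x) is 3*x**2*cos(2*x)/2 - 3*x*sin(2*x)/2 + x*cos(2*x) - sin(2*x)/2 - 3*cos(2*x)/4; evaluating from 0 to 2*pi: ∫_{0}^{2*pi} (-3*x**2 - 2*x) sin(2*x) dx = (-3/4 + 2*pi + 6*pi**2) - (-3/4) = 2*pi*(1 + 3*pi).
Hence b_4 = (1/pi)·(2*pi*(1 + 3*pi)) = 2 + 6*pi.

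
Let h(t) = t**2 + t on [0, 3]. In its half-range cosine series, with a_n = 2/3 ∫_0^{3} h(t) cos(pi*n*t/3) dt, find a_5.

a_5 = 2/3 ∫_0^{3} (t**2 + t) cos(5*pi*t/3) dt.
Integrating by parts twice (tabular method), an antiderivative of (t**2 + t) cos(5*pi*t/3) is 3*t**2*sin(5*pi*t/3)/(5*pi) + 3*t*sin(5*pi*t/3)/(5*pi) + 18*t*cos(5*pi*t/3)/(25*pi**2) - 54*sin(5*pi*t/3)/(125*pi**3) + 9*cos(5*pi*t/3)/(25*pi**2); evaluating from 0 to 3: ∫_{0}^{3} (t**2 + t) cos(5*pi*t/3) dt = (-63/(25*pi**2)) - (9/(25*pi**2)) = -72/(25*pi**2).
Hence a_5 = (2/3)·(-72/(25*pi**2)) = -48/(25*pi**2).

-48/(25*pi**2)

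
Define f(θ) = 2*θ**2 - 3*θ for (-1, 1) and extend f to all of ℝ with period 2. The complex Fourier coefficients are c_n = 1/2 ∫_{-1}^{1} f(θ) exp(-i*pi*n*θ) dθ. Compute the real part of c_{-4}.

Since f is real-valued, Re(c_{-4}) = 1/2 ∫_{-1}^{1} f(θ) cos(-4*pi*θ) dθ = a_{4}/2.
Integrating by parts twice (tabular method), an antiderivative of (2*θ**2 - 3*θ) cos(-4*pi*θ) is θ**2*sin(4*pi*θ)/(2*pi) - 3*θ*sin(4*pi*θ)/(4*pi) + θ*cos(4*pi*θ)/(4*pi**2) - sin(4*pi*θ)/(16*pi**3) - 3*cos(4*pi*θ)/(16*pi**2); evaluating from -1 to 1: ∫_{-1}^{1} (2*θ**2 - 3*θ) cos(-4*pi*θ) dθ = (1/(16*pi**2)) - (-7/(16*pi**2)) = 1/(2*pi**2).
Hence Re(c_{-4}) = (1/2)·(1/(2*pi**2)) = 1/(4*pi**2).

1/(4*pi**2)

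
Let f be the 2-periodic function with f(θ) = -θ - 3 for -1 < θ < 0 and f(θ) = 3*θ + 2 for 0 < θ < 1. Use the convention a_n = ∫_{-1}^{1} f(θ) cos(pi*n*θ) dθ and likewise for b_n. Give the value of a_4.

0

a_4 = ∫_{-1}^{1} f(θ) cos(4*pi*θ) dθ.
Split the integral at the breakpoints.
Integrating by parts (boundary term plus one more integral), an antiderivative of (-θ - 3) cos(4*pi*θ) is -θ*sin(4*pi*θ)/(4*pi) - 3*sin(4*pi*θ)/(4*pi) - cos(4*pi*θ)/(16*pi**2); evaluating from -1 to 0: ∫_{-1}^{0} (-θ - 3) cos(4*pi*θ) dθ = (-1/(16*pi**2)) - (-1/(16*pi**2)) = 0.
Integrating by parts (boundary term plus one more integral), an antiderivative of (3*θ + 2) cos(4*pi*θ) is 3*θ*sin(4*pi*θ)/(4*pi) + sin(4*pi*θ)/(2*pi) + 3*cos(4*pi*θ)/(16*pi**2); evaluating from 0 to 1: ∫_{0}^{1} (3*θ + 2) cos(4*pi*θ) dθ = (3/(16*pi**2)) - (3/(16*pi**2)) = 0.
Summing the pieces gives a_4 = 0.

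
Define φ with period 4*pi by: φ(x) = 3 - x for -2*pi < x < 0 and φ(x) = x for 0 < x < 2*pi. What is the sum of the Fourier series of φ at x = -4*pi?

x = -4*pi differs from x = 0 by -1 full period(s), and the series is 4*pi-periodic.
At x = 0 the one-sided limits are φ(0^-) = 3 and φ(0^+) = 0.
By Dirichlet's theorem the series converges to their average, [(3) + (0)]/2 = 3/2.

3/2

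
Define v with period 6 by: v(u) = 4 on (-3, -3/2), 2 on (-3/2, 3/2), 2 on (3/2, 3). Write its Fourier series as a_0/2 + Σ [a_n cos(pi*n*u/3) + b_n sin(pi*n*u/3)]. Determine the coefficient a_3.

a_3 = 1/3 ∫_{-3}^{3} v(u) cos(pi*u) du.
Split the integral at the breakpoints.
Directly, an antiderivative of (4) cos(pi*u) is 4*sin(pi*u)/pi; evaluating from -3 to -3/2: ∫_{-3}^{-3/2} (4) cos(pi*u) du = (4/pi) - (0) = 4/pi.
Directly, an antiderivative of (2) cos(pi*u) is 2*sin(pi*u)/pi; evaluating from -3/2 to 3/2: ∫_{-3/2}^{3/2} (2) cos(pi*u) du = (-2/pi) - (2/pi) = -4/pi.
Directly, an antiderivative of (2) cos(pi*u) is 2*sin(pi*u)/pi; evaluating from 3/2 to 3: ∫_{3/2}^{3} (2) cos(pi*u) du = (0) - (-2/pi) = 2/pi.
Summing the pieces and multiplying by (1/3) gives a_3 = 2/(3*pi).

2/(3*pi)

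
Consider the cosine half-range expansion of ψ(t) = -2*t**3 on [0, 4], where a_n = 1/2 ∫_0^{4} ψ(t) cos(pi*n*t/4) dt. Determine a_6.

a_6 = 1/2 ∫_0^{4} (-2*t**3) cos(3*pi*t/2) dt.
Integrating by parts three times (tabular method), an antiderivative of (-2*t**3) cos(3*pi*t/2) is -4*t**3*sin(3*pi*t/2)/(3*pi) - 8*t**2*cos(3*pi*t/2)/(3*pi**2) + 32*t*sin(3*pi*t/2)/(9*pi**3) + 64*cos(3*pi*t/2)/(27*pi**4); evaluating from 0 to 4: ∫_{0}^{4} (-2*t**3) cos(3*pi*t/2) dt = (64*(1 - 18*pi**2)/(27*pi**4)) - (64/(27*pi**4)) = -128/(3*pi**2).
Hence a_6 = (1/2)·(-128/(3*pi**2)) = -64/(3*pi**2).

-64/(3*pi**2)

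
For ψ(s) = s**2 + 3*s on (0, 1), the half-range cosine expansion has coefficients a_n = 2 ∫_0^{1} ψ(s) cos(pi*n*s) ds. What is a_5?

-16/(25*pi**2)

a_5 = 2 ∫_0^{1} (s**2 + 3*s) cos(5*pi*s) ds.
Integrating by parts twice (tabular method), an antiderivative of (s**2 + 3*s) cos(5*pi*s) is s**2*sin(5*pi*s)/(5*pi) + 3*s*sin(5*pi*s)/(5*pi) + 2*s*cos(5*pi*s)/(25*pi**2) - 2*sin(5*pi*s)/(125*pi**3) + 3*cos(5*pi*s)/(25*pi**2); evaluating from 0 to 1: ∫_{0}^{1} (s**2 + 3*s) cos(5*pi*s) ds = (-1/(5*pi**2)) - (3/(25*pi**2)) = -8/(25*pi**2).
Hence a_5 = 2·(-8/(25*pi**2)) = -16/(25*pi**2).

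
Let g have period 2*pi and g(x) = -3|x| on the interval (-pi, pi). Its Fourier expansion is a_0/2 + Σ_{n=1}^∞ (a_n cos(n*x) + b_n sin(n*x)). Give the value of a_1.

12/pi

a_1 = 1/pi ∫_{-pi}^{pi} g(x) cos(x) dx.
g is even and cos(x) is even, so the integrand is even and a_1 = 2/pi ∫_0^{pi} g(x) cos(x) dx.
Integrating by parts (boundary term plus one more integral), an antiderivative of (-3*x) cos(x) is -3*x*sin(x) - 3*cos(x); evaluating from 0 to pi: ∫_{0}^{pi} (-3*x) cos(x) dx = (3) - (-3) = 6.
Hence a_1 = (2/pi)·(6) = 12/pi.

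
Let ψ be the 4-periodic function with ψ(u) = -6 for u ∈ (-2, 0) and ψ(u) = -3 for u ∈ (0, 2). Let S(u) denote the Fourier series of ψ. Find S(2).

u = 2 differs from u = -2 by 1 full period(s), and the series is 4-periodic.
At u = -2 the one-sided limits are ψ(-2^-) = -3 and ψ(-2^+) = -6.
By Dirichlet's theorem the series converges to their average, [(-3) + (-6)]/2 = -9/2.

-9/2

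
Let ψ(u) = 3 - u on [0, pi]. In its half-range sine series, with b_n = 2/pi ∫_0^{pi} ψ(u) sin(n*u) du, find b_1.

b_1 = 2/pi ∫_0^{pi} (3 - u) sin(u) du.
Integrating by parts (boundary term plus one more integral), an antiderivative of (3 - u) sin(u) is u*cos(u) - sin(u) - 3*cos(u); evaluating from 0 to pi: ∫_{0}^{pi} (3 - u) sin(u) du = (3 - pi) - (-3) = 6 - pi.
Hence b_1 = (2/pi)·(6 - pi) = -2 + 12/pi.

-2 + 12/pi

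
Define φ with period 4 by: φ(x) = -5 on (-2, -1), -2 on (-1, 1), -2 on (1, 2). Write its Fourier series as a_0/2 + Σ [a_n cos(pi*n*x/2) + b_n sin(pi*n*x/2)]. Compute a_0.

a_0 = 1/2 ∫_{-2}^{2} φ(x) dx = 1/2 · (-11) = -11/2.

-11/2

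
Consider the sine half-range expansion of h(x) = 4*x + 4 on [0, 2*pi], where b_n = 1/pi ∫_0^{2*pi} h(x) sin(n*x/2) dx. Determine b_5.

16*(1 + pi)/(5*pi)

b_5 = 1/pi ∫_0^{2*pi} (4*x + 4) sin(5*x/2) dx.
Integrating by parts (boundary term plus one more integral), an antiderivative of (4*x + 4) sin(5*x/2) is -8*x*cos(5*x/2)/5 + 16*sin(5*x/2)/25 - 8*cos(5*x/2)/5; evaluating from 0 to 2*pi: ∫_{0}^{2*pi} (4*x + 4) sin(5*x/2) dx = (8/5 + 16*pi/5) - (-8/5) = 16/5 + 16*pi/5.
Hence b_5 = (1/pi)·(16/5 + 16*pi/5) = 16*(1 + pi)/(5*pi).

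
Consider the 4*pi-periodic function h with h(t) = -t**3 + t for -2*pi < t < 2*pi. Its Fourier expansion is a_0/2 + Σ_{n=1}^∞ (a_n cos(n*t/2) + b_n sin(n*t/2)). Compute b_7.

292/343 - 16*pi**2/7

b_7 = (1/(2*pi)) ∫_{-2*pi}^{2*pi} h(t) sin(7*t/2) dt.
h is odd and sin(7*t/2) is odd, so the integrand is even and b_7 = 1/pi ∫_0^{2*pi} h(t) sin(7*t/2) dt.
Integrating by parts three times (tabular method), an antiderivative of (-t**3 + t) sin(7*t/2) is 2*t**3*cos(7*t/2)/7 - 12*t**2*sin(7*t/2)/49 - 146*t*cos(7*t/2)/343 + 292*sin(7*t/2)/2401; evaluating from 0 to 2*pi: ∫_{0}^{2*pi} (-t**3 + t) sin(7*t/2) dt = (4*pi*(73 - 196*pi**2)/343) - (0) = 4*pi*(73 - 196*pi**2)/343.
Hence b_7 = (1/pi)·(4*pi*(73 - 196*pi**2)/343) = 292/343 - 16*pi**2/7.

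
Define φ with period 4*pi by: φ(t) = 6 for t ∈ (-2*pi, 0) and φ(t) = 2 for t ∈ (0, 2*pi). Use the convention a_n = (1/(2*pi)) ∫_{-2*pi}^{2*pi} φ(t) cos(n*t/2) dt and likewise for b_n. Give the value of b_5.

-8/(5*pi)

b_5 = (1/(2*pi)) ∫_{-2*pi}^{2*pi} φ(t) sin(5*t/2) dt.
Split the integral at the breakpoints.
Directly, an antiderivative of (6) sin(5*t/2) is -12*cos(5*t/2)/5; evaluating from -2*pi to 0: ∫_{-2*pi}^{0} (6) sin(5*t/2) dt = (-12/5) - (12/5) = -24/5.
Directly, an antiderivative of (2) sin(5*t/2) is -4*cos(5*t/2)/5; evaluating from 0 to 2*pi: ∫_{0}^{2*pi} (2) sin(5*t/2) dt = (4/5) - (-4/5) = 8/5.
Summing the pieces and multiplying by (1/(2*pi)) gives b_5 = -8/(5*pi).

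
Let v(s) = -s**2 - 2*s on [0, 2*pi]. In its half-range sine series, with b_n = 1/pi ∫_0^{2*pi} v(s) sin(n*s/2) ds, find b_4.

2 + 2*pi

b_4 = 1/pi ∫_0^{2*pi} (-s**2 - 2*s) sin(2*s) ds.
Integrating by parts twice (tabular method), an antiderivative of (-s**2 - 2*s) sin(2*s) is s**2*cos(2*s)/2 - s*sin(2*s)/2 + s*cos(2*s) - sin(2*s)/2 - cos(2*s)/4; evaluating from 0 to 2*pi: ∫_{0}^{2*pi} (-s**2 - 2*s) sin(2*s) ds = (-1/4 + 2*pi + 2*pi**2) - (-1/4) = 2*pi*(1 + pi).
Hence b_4 = (1/pi)·(2*pi*(1 + pi)) = 2 + 2*pi.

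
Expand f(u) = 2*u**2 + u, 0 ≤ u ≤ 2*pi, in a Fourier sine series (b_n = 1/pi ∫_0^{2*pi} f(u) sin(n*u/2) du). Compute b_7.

4*(-16 + 49*pi + 196*pi**2)/(343*pi)

b_7 = 1/pi ∫_0^{2*pi} (2*u**2 + u) sin(7*u/2) du.
Integrating by parts twice (tabular method), an antiderivative of (2*u**2 + u) sin(7*u/2) is -4*u**2*cos(7*u/2)/7 + 16*u*sin(7*u/2)/49 - 2*u*cos(7*u/2)/7 + 4*sin(7*u/2)/49 + 32*cos(7*u/2)/343; evaluating from 0 to 2*pi: ∫_{0}^{2*pi} (2*u**2 + u) sin(7*u/2) du = (-32/343 + 4*pi/7 + 16*pi**2/7) - (32/343) = -64/343 + 4*pi/7 + 16*pi**2/7.
Hence b_7 = (1/pi)·(-64/343 + 4*pi/7 + 16*pi**2/7) = 4*(-16 + 49*pi + 196*pi**2)/(343*pi).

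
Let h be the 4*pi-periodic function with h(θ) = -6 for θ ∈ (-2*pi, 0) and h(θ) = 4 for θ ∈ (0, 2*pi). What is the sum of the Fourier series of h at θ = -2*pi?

At θ = -2*pi the one-sided limits are h(-2*pi^-) = 4 and h(-2*pi^+) = -6.
By Dirichlet's theorem the series converges to their average, [(4) + (-6)]/2 = -1.

-1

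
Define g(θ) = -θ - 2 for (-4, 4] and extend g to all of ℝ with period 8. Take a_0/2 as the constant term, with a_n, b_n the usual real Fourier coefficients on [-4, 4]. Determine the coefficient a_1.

0

a_1 = 1/4 ∫_{-4}^{4} g(θ) cos(pi*θ/4) dθ.
Integrating by parts (boundary term plus one more integral), an antiderivative of (-θ - 2) cos(pi*θ/4) is -4*θ*sin(pi*θ/4)/pi - 8*sin(pi*θ/4)/pi - 16*cos(pi*θ/4)/pi**2; evaluating from -4 to 4: ∫_{-4}^{4} (-θ - 2) cos(pi*θ/4) dθ = (16/pi**2) - (16/pi**2) = 0.
Hence a_1 = (1/4)·(0) = 0.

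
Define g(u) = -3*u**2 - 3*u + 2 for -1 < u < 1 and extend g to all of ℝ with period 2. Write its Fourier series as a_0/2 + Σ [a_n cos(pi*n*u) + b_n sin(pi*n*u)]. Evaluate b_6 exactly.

b_6 = ∫_{-1}^{1} g(u) sin(6*pi*u) du.
Integrating by parts twice (tabular method), an antiderivative of (-3*u**2 - 3*u + 2) sin(6*pi*u) is u**2*cos(6*pi*u)/(2*pi) - u*sin(6*pi*u)/(6*pi**2) + u*cos(6*pi*u)/(2*pi) - sin(6*pi*u)/(12*pi**2) - cos(6*pi*u)/(3*pi) - cos(6*pi*u)/(36*pi**3); evaluating from -1 to 1: ∫_{-1}^{1} (-3*u**2 - 3*u + 2) sin(6*pi*u) du = ((-1 + 24*pi**2)/(36*pi**3)) - ((-12*pi**2 - 1)/(36*pi**3)) = 1/pi.
Hence b_6 = 1/pi.

1/pi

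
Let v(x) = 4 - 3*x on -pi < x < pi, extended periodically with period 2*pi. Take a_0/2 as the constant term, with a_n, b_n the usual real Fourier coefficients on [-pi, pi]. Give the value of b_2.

3

b_2 = 1/pi ∫_{-pi}^{pi} v(x) sin(2*x) dx.
Integrating by parts (boundary term plus one more integral), an antiderivative of (4 - 3*x) sin(2*x) is 3*x*cos(2*x)/2 - 3*sin(2*x)/4 - 2*cos(2*x); evaluating from -pi to pi: ∫_{-pi}^{pi} (4 - 3*x) sin(2*x) dx = (-2 + 3*pi/2) - (-3*pi/2 - 2) = 3*pi.
Hence b_2 = (1/pi)·(3*pi) = 3.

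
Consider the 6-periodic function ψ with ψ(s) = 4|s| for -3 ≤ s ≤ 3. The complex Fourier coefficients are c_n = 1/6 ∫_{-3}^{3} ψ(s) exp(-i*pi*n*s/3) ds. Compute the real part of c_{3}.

Since ψ is real-valued, Re(c_{3}) = 1/6 ∫_{-3}^{3} ψ(s) cos(pi*s) ds = a_{3}/2.
ψ is even and cos(pi*s) is even, so the integrand is even: ∫_{-3}^{3} ψ(s) cos(pi*s) ds = 2∫_0^{3} ψ(s) cos(pi*s) ds.
Integrating by parts (boundary term plus one more integral), an antiderivative of (4*s) cos(pi*s) is 4*s*sin(pi*s)/pi + 4*cos(pi*s)/pi**2; evaluating from 0 to 3: ∫_{0}^{3} (4*s) cos(pi*s) ds = (-4/pi**2) - (4/pi**2) = -8/pi**2.
So ∫_{-3}^{3} ψ(s) cos(pi*s) ds = -16/pi**2.
Hence Re(c_{3}) = (1/6)·(-16/pi**2) = -8/(3*pi**2).

-8/(3*pi**2)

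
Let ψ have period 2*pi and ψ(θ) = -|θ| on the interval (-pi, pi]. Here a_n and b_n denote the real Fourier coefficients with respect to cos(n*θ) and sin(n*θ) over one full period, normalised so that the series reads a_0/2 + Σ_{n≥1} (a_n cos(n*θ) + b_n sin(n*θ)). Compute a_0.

a_0 = 1/pi ∫_{-pi}^{pi} ψ(θ) dθ = 1/pi · (-pi**2) = -pi.

-pi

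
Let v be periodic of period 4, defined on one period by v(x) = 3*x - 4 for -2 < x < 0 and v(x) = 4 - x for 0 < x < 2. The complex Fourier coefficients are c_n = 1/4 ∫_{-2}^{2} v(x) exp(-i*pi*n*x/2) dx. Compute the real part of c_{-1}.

Since v is real-valued, Re(c_{-1}) = 1/4 ∫_{-2}^{2} v(x) cos(-pi*x/2) dx = a_{1}/2.
Split the integral at the breakpoints.
Integrating by parts (boundary term plus one more integral), an antiderivative of (3*x - 4) cos(-pi*x/2) is 6*x*sin(pi*x/2)/pi - 8*sin(pi*x/2)/pi + 12*cos(pi*x/2)/pi**2; evaluating from -2 to 0: ∫_{-2}^{0} (3*x - 4) cos(-pi*x/2) dx = (12/pi**2) - (-12/pi**2) = 24/pi**2.
Integrating by parts (boundary term plus one more integral), an antiderivative of (4 - x) cos(-pi*x/2) is -2*x*sin(pi*x/2)/pi + 8*sin(pi*x/2)/pi - 4*cos(pi*x/2)/pi**2; evaluating from 0 to 2: ∫_{0}^{2} (4 - x) cos(-pi*x/2) dx = (4/pi**2) - (-4/pi**2) = 8/pi**2.
So ∫_{-2}^{2} v(x) cos(-pi*x/2) dx = 32/pi**2.
Hence Re(c_{-1}) = (1/4)·(32/pi**2) = 8/pi**2.

8/pi**2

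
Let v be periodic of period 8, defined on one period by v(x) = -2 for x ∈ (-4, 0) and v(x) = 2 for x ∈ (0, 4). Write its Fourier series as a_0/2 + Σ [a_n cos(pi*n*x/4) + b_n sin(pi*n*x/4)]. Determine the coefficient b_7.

8/(7*pi)

b_7 = 1/4 ∫_{-4}^{4} v(x) sin(7*pi*x/4) dx.
v is odd and sin(7*pi*x/4) is odd, so the integrand is even and b_7 = 1/2 ∫_0^{4} v(x) sin(7*pi*x/4) dx.
Directly, an antiderivative of (2) sin(7*pi*x/4) is -8*cos(7*pi*x/4)/(7*pi); evaluating from 0 to 4: ∫_{0}^{4} (2) sin(7*pi*x/4) dx = (8/(7*pi)) - (-8/(7*pi)) = 16/(7*pi).
Hence b_7 = (1/2)·(16/(7*pi)) = 8/(7*pi).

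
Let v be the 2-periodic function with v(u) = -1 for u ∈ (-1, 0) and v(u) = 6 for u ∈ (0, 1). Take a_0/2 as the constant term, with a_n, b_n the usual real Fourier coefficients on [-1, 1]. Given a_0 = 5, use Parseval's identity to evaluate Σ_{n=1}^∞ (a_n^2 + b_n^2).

Parseval: a_0^2/2 + Σ_{n≥1} (a_n^2+b_n^2) = ∫_{-1}^{1} v(u)^2 du = 37.
Subtract a_0^2/2 = 25/2: Σ (a_n^2+b_n^2) = 49/2.

49/2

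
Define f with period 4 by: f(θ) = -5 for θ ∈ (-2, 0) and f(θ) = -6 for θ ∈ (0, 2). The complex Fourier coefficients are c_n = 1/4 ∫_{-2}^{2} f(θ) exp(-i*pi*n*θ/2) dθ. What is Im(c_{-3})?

Since f is real-valued, Im(c_{-3}) = -1/4 ∫_{-2}^{2} f(θ) sin(-3*pi*θ/2) dθ = b_{3}/2.
Split the integral at the breakpoints.
Directly, an antiderivative of (-5) sin(-3*pi*θ/2) is -10*cos(3*pi*θ/2)/(3*pi); evaluating from -2 to 0: ∫_{-2}^{0} (-5) sin(-3*pi*θ/2) dθ = (-10/(3*pi)) - (10/(3*pi)) = -20/(3*pi).
Directly, an antiderivative of (-6) sin(-3*pi*θ/2) is -4*cos(3*pi*θ/2)/pi; evaluating from 0 to 2: ∫_{0}^{2} (-6) sin(-3*pi*θ/2) dθ = (4/pi) - (-4/pi) = 8/pi.
So ∫_{-2}^{2} f(θ) sin(-3*pi*θ/2) dθ = 4/(3*pi).
Hence Im(c_{-3}) = (-1/4)·(4/(3*pi)) = -1/(3*pi).

-1/(3*pi)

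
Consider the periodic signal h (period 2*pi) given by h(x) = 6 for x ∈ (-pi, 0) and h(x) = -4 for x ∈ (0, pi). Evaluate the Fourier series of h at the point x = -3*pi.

x = -3*pi differs from x = pi by -2 full period(s), and the series is 2*pi-periodic.
At x = pi the one-sided limits are h(pi^-) = -4 and h(pi^+) = 6.
By Dirichlet's theorem the series converges to their average, [(-4) + (6)]/2 = 1.

1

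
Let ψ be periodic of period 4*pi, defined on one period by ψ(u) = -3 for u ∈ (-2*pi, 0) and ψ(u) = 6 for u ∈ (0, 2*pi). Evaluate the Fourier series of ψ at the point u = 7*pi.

-3

u = 7*pi differs from u = -pi by 2 full period(s), and the series is 4*pi-periodic.
ψ is continuous at u = -pi with value -3, so the series converges to -3 there.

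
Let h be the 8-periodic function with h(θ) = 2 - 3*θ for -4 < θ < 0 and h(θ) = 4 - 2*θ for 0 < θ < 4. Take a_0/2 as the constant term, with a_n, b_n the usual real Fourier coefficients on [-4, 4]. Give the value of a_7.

-8/(49*pi**2)

a_7 = 1/4 ∫_{-4}^{4} h(θ) cos(7*pi*θ/4) dθ.
Split the integral at the breakpoints.
Integrating by parts (boundary term plus one more integral), an antiderivative of (2 - 3*θ) cos(7*pi*θ/4) is -12*θ*sin(7*pi*θ/4)/(7*pi) + 8*sin(7*pi*θ/4)/(7*pi) - 48*cos(7*pi*θ/4)/(49*pi**2); evaluating from -4 to 0: ∫_{-4}^{0} (2 - 3*θ) cos(7*pi*θ/4) dθ = (-48/(49*pi**2)) - (48/(49*pi**2)) = -96/(49*pi**2).
Integrating by parts (boundary term plus one more integral), an antiderivative of (4 - 2*θ) cos(7*pi*θ/4) is -8*θ*sin(7*pi*θ/4)/(7*pi) + 16*sin(7*pi*θ/4)/(7*pi) - 32*cos(7*pi*θ/4)/(49*pi**2); evaluating from 0 to 4: ∫_{0}^{4} (4 - 2*θ) cos(7*pi*θ/4) dθ = (32/(49*pi**2)) - (-32/(49*pi**2)) = 64/(49*pi**2).
Summing the pieces and multiplying by (1/4) gives a_7 = -8/(49*pi**2).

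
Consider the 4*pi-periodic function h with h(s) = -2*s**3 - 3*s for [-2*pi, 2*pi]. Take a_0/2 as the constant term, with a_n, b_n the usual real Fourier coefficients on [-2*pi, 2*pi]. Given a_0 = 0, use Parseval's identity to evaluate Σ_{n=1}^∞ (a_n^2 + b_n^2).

8*pi**2*(105 + 336*pi**2 + 320*pi**4)/35

Parseval: a_0^2/2 + Σ_{n≥1} (a_n^2+b_n^2) = (1/(2*pi)) ∫_{-2*pi}^{2*pi} h(s)^2 ds = 8*pi**2*(105 + 336*pi**2 + 320*pi**4)/35.
Subtract a_0^2/2 = 0: Σ (a_n^2+b_n^2) = 8*pi**2*(105 + 336*pi**2 + 320*pi**4)/35.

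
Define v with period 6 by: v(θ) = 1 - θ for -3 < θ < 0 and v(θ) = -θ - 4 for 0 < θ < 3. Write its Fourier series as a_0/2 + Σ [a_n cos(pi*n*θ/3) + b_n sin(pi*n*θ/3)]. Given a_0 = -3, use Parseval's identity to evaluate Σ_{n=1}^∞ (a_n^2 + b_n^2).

67/2

Parseval: a_0^2/2 + Σ_{n≥1} (a_n^2+b_n^2) = 1/3 ∫_{-3}^{3} v(θ)^2 dθ = 38.
Subtract a_0^2/2 = 9/2: Σ (a_n^2+b_n^2) = 67/2.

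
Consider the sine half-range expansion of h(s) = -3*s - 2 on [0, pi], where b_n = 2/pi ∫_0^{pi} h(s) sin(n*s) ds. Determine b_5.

2*(-3*pi - 4)/(5*pi)

b_5 = 2/pi ∫_0^{pi} (-3*s - 2) sin(5*s) ds.
Integrating by parts (boundary term plus one more integral), an antiderivative of (-3*s - 2) sin(5*s) is 3*s*cos(5*s)/5 - 3*sin(5*s)/25 + 2*cos(5*s)/5; evaluating from 0 to pi: ∫_{0}^{pi} (-3*s - 2) sin(5*s) ds = (-3*pi/5 - 2/5) - (2/5) = -3*pi/5 - 4/5.
Hence b_5 = (2/pi)·(-3*pi/5 - 4/5) = 2*(-3*pi - 4)/(5*pi).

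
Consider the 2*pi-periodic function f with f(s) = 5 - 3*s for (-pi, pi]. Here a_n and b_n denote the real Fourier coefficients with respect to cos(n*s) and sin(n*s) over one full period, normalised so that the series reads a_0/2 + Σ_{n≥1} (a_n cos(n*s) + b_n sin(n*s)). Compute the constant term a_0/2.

a_0 = 1/pi ∫_{-pi}^{pi} f(s) ds = 1/pi · (10*pi) = 10.
So the constant term a_0/2 = 5.

5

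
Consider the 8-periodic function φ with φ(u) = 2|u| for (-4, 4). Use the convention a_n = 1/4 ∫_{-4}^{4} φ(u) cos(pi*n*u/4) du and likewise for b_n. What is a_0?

8

a_0 = 1/4 ∫_{-4}^{4} φ(u) du = 1/4 · (32) = 8.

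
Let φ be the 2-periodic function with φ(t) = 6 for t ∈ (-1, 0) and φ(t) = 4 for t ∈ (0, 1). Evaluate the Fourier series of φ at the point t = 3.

5

t = 3 differs from t = 1 by 1 full period(s), and the series is 2-periodic.
At t = 1 the one-sided limits are φ(1^-) = 4 and φ(1^+) = 6.
By Dirichlet's theorem the series converges to their average, [(4) + (6)]/2 = 5.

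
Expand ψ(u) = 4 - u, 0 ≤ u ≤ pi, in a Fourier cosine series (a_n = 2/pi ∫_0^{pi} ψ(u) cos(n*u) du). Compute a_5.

a_5 = 2/pi ∫_0^{pi} (4 - u) cos(5*u) du.
Integrating by parts (boundary term plus one more integral), an antiderivative of (4 - u) cos(5*u) is -u*sin(5*u)/5 + 4*sin(5*u)/5 - cos(5*u)/25; evaluating from 0 to pi: ∫_{0}^{pi} (4 - u) cos(5*u) du = (1/25) - (-1/25) = 2/25.
Hence a_5 = (2/pi)·(2/25) = 4/(25*pi).

4/(25*pi)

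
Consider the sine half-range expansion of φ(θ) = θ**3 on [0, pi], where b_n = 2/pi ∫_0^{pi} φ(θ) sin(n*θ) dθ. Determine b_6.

b_6 = 2/pi ∫_0^{pi} (θ**3) sin(6*θ) dθ.
Integrating by parts three times (tabular method), an antiderivative of (θ**3) sin(6*θ) is -θ**3*cos(6*θ)/6 + θ**2*sin(6*θ)/12 + θ*cos(6*θ)/36 - sin(6*θ)/216; evaluating from 0 to pi: ∫_{0}^{pi} (θ**3) sin(6*θ) dθ = (-pi**3/6 + pi/36) - (0) = -pi**3/6 + pi/36.
Hence b_6 = (2/pi)·(-pi**3/6 + pi/36) = 1/18 - pi**2/3.

1/18 - pi**2/3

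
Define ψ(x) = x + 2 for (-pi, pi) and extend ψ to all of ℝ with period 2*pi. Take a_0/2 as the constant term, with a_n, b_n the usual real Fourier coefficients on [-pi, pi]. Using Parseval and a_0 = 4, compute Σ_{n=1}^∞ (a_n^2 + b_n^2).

2*pi**2/3

Parseval: a_0^2/2 + Σ_{n≥1} (a_n^2+b_n^2) = 1/pi ∫_{-pi}^{pi} ψ(x)^2 dx = 2*pi**2/3 + 8.
Subtract a_0^2/2 = 8: Σ (a_n^2+b_n^2) = 2*pi**2/3.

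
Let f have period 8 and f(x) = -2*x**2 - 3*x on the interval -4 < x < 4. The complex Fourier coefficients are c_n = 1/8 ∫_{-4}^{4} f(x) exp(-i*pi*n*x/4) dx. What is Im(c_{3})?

Since f is real-valued, Im(c_{3}) = -1/8 ∫_{-4}^{4} f(x) sin(3*pi*x/4) dx = -b_{3}/2.
Integrating by parts twice (tabular method), an antiderivative of (-2*x**2 - 3*x) sin(3*pi*x/4) is 8*x**2*cos(3*pi*x/4)/(3*pi) - 64*x*sin(3*pi*x/4)/(9*pi**2) + 4*x*cos(3*pi*x/4)/pi - 16*sin(3*pi*x/4)/(3*pi**2) - 256*cos(3*pi*x/4)/(27*pi**3); evaluating from -4 to 4: ∫_{-4}^{4} (-2*x**2 - 3*x) sin(3*pi*x/4) dx = (16*(16 - 99*pi**2)/(27*pi**3)) - (16*(16 - 45*pi**2)/(27*pi**3)) = -32/pi.
Hence Im(c_{3}) = (-1/8)·(-32/pi) = 4/pi.

4/pi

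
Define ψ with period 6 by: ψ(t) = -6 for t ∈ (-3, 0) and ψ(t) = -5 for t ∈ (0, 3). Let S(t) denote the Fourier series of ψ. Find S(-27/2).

-6

t = -27/2 differs from t = -3/2 by -2 full period(s), and the series is 6-periodic.
ψ is continuous at t = -3/2 with value -6, so the series converges to -6 there.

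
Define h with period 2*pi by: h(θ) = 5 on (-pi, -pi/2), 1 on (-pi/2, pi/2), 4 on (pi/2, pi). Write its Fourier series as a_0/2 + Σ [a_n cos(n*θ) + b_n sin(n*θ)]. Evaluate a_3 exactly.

a_3 = 1/pi ∫_{-pi}^{pi} h(θ) cos(3*θ) dθ.
Split the integral at the breakpoints.
Directly, an antiderivative of (5) cos(3*θ) is 5*sin(3*θ)/3; evaluating from -pi to -pi/2: ∫_{-pi}^{-pi/2} (5) cos(3*θ) dθ = (5/3) - (0) = 5/3.
Directly, an antiderivative of (1) cos(3*θ) is sin(3*θ)/3; evaluating from -pi/2 to pi/2: ∫_{-pi/2}^{pi/2} (1) cos(3*θ) dθ = (-1/3) - (1/3) = -2/3.
Directly, an antiderivative of (4) cos(3*θ) is 4*sin(3*θ)/3; evaluating from pi/2 to pi: ∫_{pi/2}^{pi} (4) cos(3*θ) dθ = (0) - (-4/3) = 4/3.
Summing the pieces and multiplying by (1/pi) gives a_3 = 7/(3*pi).

7/(3*pi)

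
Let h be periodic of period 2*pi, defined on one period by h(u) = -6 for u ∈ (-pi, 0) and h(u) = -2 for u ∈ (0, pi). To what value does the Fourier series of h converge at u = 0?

-4

At u = 0 the one-sided limits are h(0^-) = -6 and h(0^+) = -2.
By Dirichlet's theorem the series converges to their average, [(-6) + (-2)]/2 = -4.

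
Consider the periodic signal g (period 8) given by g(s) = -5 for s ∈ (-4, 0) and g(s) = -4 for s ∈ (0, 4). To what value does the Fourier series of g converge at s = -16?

s = -16 differs from s = 0 by -2 full period(s), and the series is 8-periodic.
At s = 0 the one-sided limits are g(0^-) = -5 and g(0^+) = -4.
By Dirichlet's theorem the series converges to their average, [(-5) + (-4)]/2 = -9/2.

-9/2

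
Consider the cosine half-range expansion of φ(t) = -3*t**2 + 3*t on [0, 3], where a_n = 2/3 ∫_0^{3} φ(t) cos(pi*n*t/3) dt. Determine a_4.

-27/(4*pi**2)

a_4 = 2/3 ∫_0^{3} (-3*t**2 + 3*t) cos(4*pi*t/3) dt.
Integrating by parts twice (tabular method), an antiderivative of (-3*t**2 + 3*t) cos(4*pi*t/3) is -9*t**2*sin(4*pi*t/3)/(4*pi) + 9*t*sin(4*pi*t/3)/(4*pi) - 27*t*cos(4*pi*t/3)/(8*pi**2) + 81*sin(4*pi*t/3)/(32*pi**3) + 27*cos(4*pi*t/3)/(16*pi**2); evaluating from 0 to 3: ∫_{0}^{3} (-3*t**2 + 3*t) cos(4*pi*t/3) dt = (-135/(16*pi**2)) - (27/(16*pi**2)) = -81/(8*pi**2).
Hence a_4 = (2/3)·(-81/(8*pi**2)) = -27/(4*pi**2).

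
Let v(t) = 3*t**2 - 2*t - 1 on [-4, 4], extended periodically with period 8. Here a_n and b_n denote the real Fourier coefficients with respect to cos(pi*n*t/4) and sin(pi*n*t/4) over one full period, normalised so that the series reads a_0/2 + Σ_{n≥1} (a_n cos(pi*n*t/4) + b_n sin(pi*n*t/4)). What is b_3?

-16/(3*pi)

b_3 = 1/4 ∫_{-4}^{4} v(t) sin(3*pi*t/4) dt.
Integrating by parts twice (tabular method), an antiderivative of (3*t**2 - 2*t - 1) sin(3*pi*t/4) is -4*t**2*cos(3*pi*t/4)/pi + 32*t*sin(3*pi*t/4)/(3*pi**2) + 8*t*cos(3*pi*t/4)/(3*pi) - 32*sin(3*pi*t/4)/(9*pi**2) + 4*cos(3*pi*t/4)/(3*pi) + 128*cos(3*pi*t/4)/(9*pi**3); evaluating from -4 to 4: ∫_{-4}^{4} (3*t**2 - 2*t - 1) sin(3*pi*t/4) dt = (-128/(9*pi**3) + 52/pi) - (4*(-32 + 165*pi**2)/(9*pi**3)) = -64/(3*pi).
Hence b_3 = (1/4)·(-64/(3*pi)) = -16/(3*pi).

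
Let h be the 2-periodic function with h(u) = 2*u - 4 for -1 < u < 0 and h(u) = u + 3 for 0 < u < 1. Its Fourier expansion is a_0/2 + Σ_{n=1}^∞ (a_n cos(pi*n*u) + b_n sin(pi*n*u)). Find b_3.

17/(3*pi)

b_3 = ∫_{-1}^{1} h(u) sin(3*pi*u) du.
Split the integral at the breakpoints.
Integrating by parts (boundary term plus one more integral), an antiderivative of (2*u - 4) sin(3*pi*u) is -2*u*cos(3*pi*u)/(3*pi) + 2*sin(3*pi*u)/(9*pi**2) + 4*cos(3*pi*u)/(3*pi); evaluating from -1 to 0: ∫_{-1}^{0} (2*u - 4) sin(3*pi*u) du = (4/(3*pi)) - (-2/pi) = 10/(3*pi).
Integrating by parts (boundary term plus one more integral), an antiderivative of (u + 3) sin(3*pi*u) is -u*cos(3*pi*u)/(3*pi) + sin(3*pi*u)/(9*pi**2) - cos(3*pi*u)/pi; evaluating from 0 to 1: ∫_{0}^{1} (u + 3) sin(3*pi*u) du = (4/(3*pi)) - (-1/pi) = 7/(3*pi).
Summing the pieces gives b_3 = 17/(3*pi).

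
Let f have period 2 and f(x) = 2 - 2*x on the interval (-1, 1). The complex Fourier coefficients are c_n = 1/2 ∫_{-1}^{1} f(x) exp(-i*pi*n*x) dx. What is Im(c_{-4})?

1/(2*pi)

Since f is real-valued, Im(c_{-4}) = -1/2 ∫_{-1}^{1} f(x) sin(-4*pi*x) dx = b_{4}/2.
Integrating by parts (boundary term plus one more integral), an antiderivative of (2 - 2*x) sin(-4*pi*x) is -x*cos(4*pi*x)/(2*pi) + sin(4*pi*x)/(8*pi**2) + cos(4*pi*x)/(2*pi); evaluating from -1 to 1: ∫_{-1}^{1} (2 - 2*x) sin(-4*pi*x) dx = (0) - (1/pi) = -1/pi.
Hence Im(c_{-4}) = (-1/2)·(-1/pi) = 1/(2*pi).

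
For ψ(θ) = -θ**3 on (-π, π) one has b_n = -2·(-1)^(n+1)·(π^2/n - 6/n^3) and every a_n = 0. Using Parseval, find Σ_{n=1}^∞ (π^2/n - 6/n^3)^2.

pi**6/14

Parseval: Σ b_n^2 = (1/π) ∫_{-π}^{π} ψ(θ)^2 dθ = 2*pi**6/7.
b_n^2 = 4·(π^2/n - 6/n^3)^2, so the sum equals (2*pi**6/7)/4 = pi**6/14.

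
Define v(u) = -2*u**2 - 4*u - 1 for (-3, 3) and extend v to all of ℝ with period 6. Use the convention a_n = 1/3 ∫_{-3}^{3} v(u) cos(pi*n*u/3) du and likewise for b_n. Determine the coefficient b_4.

6/pi

b_4 = 1/3 ∫_{-3}^{3} v(u) sin(4*pi*u/3) du.
Integrating by parts twice (tabular method), an antiderivative of (-2*u**2 - 4*u - 1) sin(4*pi*u/3) is 3*u**2*cos(4*pi*u/3)/(2*pi) - 9*u*sin(4*pi*u/3)/(4*pi**2) + 3*u*cos(4*pi*u/3)/pi - 9*sin(4*pi*u/3)/(4*pi**2) - 27*cos(4*pi*u/3)/(16*pi**3) + 3*cos(4*pi*u/3)/(4*pi); evaluating from -3 to 3: ∫_{-3}^{3} (-2*u**2 - 4*u - 1) sin(4*pi*u/3) du = (3*(-9 + 124*pi**2)/(16*pi**3)) - (3*(-9 + 28*pi**2)/(16*pi**3)) = 18/pi.
Hence b_4 = (1/3)·(18/pi) = 6/pi.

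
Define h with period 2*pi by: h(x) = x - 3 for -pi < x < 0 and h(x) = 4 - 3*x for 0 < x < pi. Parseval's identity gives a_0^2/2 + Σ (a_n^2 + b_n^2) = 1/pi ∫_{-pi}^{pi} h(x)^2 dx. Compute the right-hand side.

-9*pi + 25 + 10*pi**2/3

1/pi ∫_{-pi}^{pi} h(x)^2 dx = 1/pi · (pi*(-27*pi + 75 + 10*pi**2)/3) = -9*pi + 25 + 10*pi**2/3.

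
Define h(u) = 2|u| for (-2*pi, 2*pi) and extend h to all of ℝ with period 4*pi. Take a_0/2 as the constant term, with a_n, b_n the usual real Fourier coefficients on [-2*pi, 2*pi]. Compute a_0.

4*pi

a_0 = (1/(2*pi)) ∫_{-2*pi}^{2*pi} h(u) du = (1/(2*pi)) · (8*pi**2) = 4*pi.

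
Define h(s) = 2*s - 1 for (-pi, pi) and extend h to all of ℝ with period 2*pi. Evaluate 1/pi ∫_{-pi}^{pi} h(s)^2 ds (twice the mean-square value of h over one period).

2 + 8*pi**2/3

1/pi ∫_{-pi}^{pi} h(s)^2 ds = 1/pi · (2*pi + 8*pi**3/3) = 2 + 8*pi**2/3.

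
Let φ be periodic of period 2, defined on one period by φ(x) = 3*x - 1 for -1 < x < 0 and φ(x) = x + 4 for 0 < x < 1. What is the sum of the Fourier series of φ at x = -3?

1/2

x = -3 differs from x = 1 by -2 full period(s), and the series is 2-periodic.
At x = 1 the one-sided limits are φ(1^-) = 5 and φ(1^+) = -4.
By Dirichlet's theorem the series converges to their average, [(5) + (-4)]/2 = 1/2.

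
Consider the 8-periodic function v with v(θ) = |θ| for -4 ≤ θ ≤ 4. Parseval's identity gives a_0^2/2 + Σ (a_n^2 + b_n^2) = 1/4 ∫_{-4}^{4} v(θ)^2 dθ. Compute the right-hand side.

32/3

1/4 ∫_{-4}^{4} v(θ)^2 dθ = 1/4 · (128/3) = 32/3.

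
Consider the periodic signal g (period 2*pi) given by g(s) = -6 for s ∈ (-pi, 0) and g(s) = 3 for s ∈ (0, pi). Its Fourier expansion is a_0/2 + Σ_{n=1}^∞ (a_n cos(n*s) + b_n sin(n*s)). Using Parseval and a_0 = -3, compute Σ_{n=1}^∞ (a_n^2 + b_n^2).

Parseval: a_0^2/2 + Σ_{n≥1} (a_n^2+b_n^2) = 1/pi ∫_{-pi}^{pi} g(s)^2 ds = 45.
Subtract a_0^2/2 = 9/2: Σ (a_n^2+b_n^2) = 81/2.

81/2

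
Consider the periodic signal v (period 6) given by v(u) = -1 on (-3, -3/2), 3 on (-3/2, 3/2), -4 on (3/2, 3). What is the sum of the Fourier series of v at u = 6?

u = 6 differs from u = 0 by 1 full period(s), and the series is 6-periodic.
v is continuous at u = 0 with value 3, so the series converges to 3 there.

3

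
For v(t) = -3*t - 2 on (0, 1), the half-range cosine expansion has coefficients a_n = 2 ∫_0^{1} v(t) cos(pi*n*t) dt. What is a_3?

4/(3*pi**2)

a_3 = 2 ∫_0^{1} (-3*t - 2) cos(3*pi*t) dt.
Integrating by parts (boundary term plus one more integral), an antiderivative of (-3*t - 2) cos(3*pi*t) is -t*sin(3*pi*t)/pi - 2*sin(3*pi*t)/(3*pi) - cos(3*pi*t)/(3*pi**2); evaluating from 0 to 1: ∫_{0}^{1} (-3*t - 2) cos(3*pi*t) dt = (1/(3*pi**2)) - (-1/(3*pi**2)) = 2/(3*pi**2).
Hence a_3 = 2·(2/(3*pi**2)) = 4/(3*pi**2).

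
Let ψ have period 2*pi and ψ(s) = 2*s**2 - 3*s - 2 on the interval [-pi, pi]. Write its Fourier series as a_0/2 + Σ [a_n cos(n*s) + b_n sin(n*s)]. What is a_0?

a_0 = 1/pi ∫_{-pi}^{pi} ψ(s) ds = 1/pi · (4*pi*(-3 + pi**2)/3) = -4 + 4*pi**2/3.

-4 + 4*pi**2/3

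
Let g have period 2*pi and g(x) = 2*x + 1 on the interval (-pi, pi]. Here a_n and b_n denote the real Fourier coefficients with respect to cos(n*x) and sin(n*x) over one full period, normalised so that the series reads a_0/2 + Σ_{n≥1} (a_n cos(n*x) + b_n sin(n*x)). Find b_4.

b_4 = 1/pi ∫_{-pi}^{pi} g(x) sin(4*x) dx.
Integrating by parts (boundary term plus one more integral), an antiderivative of (2*x + 1) sin(4*x) is -x*cos(4*x)/2 + sin(4*x)/8 - cos(4*x)/4; evaluating from -pi to pi: ∫_{-pi}^{pi} (2*x + 1) sin(4*x) dx = (-pi/2 - 1/4) - (-1/4 + pi/2) = -pi.
Hence b_4 = (1/pi)·(-pi) = -1.

-1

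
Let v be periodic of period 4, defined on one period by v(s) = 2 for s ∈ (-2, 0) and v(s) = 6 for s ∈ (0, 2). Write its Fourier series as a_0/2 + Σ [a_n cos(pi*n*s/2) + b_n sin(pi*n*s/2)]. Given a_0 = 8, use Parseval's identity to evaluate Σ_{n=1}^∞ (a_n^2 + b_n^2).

Parseval: a_0^2/2 + Σ_{n≥1} (a_n^2+b_n^2) = 1/2 ∫_{-2}^{2} v(s)^2 ds = 40.
Subtract a_0^2/2 = 32: Σ (a_n^2+b_n^2) = 8.

8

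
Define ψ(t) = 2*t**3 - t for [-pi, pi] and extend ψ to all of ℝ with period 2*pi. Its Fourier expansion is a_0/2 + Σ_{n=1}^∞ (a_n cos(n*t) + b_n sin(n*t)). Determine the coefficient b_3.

b_3 = 1/pi ∫_{-pi}^{pi} ψ(t) sin(3*t) dt.
ψ is odd and sin(3*t) is odd, so the integrand is even and b_3 = 2/pi ∫_0^{pi} ψ(t) sin(3*t) dt.
Integrating by parts three times (tabular method), an antiderivative of (2*t**3 - t) sin(3*t) is -2*t**3*cos(3*t)/3 + 2*t**2*sin(3*t)/3 + 7*t*cos(3*t)/9 - 7*sin(3*t)/27; evaluating from 0 to pi: ∫_{0}^{pi} (2*t**3 - t) sin(3*t) dt = (pi*(-7 + 6*pi**2)/9) - (0) = pi*(-7 + 6*pi**2)/9.
Hence b_3 = (2/pi)·(pi*(-7 + 6*pi**2)/9) = -14/9 + 4*pi**2/3.

-14/9 + 4*pi**2/3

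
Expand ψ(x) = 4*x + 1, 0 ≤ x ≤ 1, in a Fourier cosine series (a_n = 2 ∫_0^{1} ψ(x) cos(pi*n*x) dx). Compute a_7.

-16/(49*pi**2)

a_7 = 2 ∫_0^{1} (4*x + 1) cos(7*pi*x) dx.
Integrating by parts (boundary term plus one more integral), an antiderivative of (4*x + 1) cos(7*pi*x) is 4*x*sin(7*pi*x)/(7*pi) + sin(7*pi*x)/(7*pi) + 4*cos(7*pi*x)/(49*pi**2); evaluating from 0 to 1: ∫_{0}^{1} (4*x + 1) cos(7*pi*x) dx = (-4/(49*pi**2)) - (4/(49*pi**2)) = -8/(49*pi**2).
Hence a_7 = 2·(-8/(49*pi**2)) = -16/(49*pi**2).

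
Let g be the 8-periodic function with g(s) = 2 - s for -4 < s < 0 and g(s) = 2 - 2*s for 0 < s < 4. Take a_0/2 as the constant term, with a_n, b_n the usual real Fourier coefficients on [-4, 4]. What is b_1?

b_1 = 1/4 ∫_{-4}^{4} g(s) sin(pi*s/4) ds.
Split the integral at the breakpoints.
Integrating by parts (boundary term plus one more integral), an antiderivative of (2 - s) sin(pi*s/4) is 4*s*cos(pi*s/4)/pi - 16*sin(pi*s/4)/pi**2 - 8*cos(pi*s/4)/pi; evaluating from -4 to 0: ∫_{-4}^{0} (2 - s) sin(pi*s/4) ds = (-8/pi) - (24/pi) = -32/pi.
Integrating by parts (boundary term plus one more integral), an antiderivative of (2 - 2*s) sin(pi*s/4) is 8*s*cos(pi*s/4)/pi - 32*sin(pi*s/4)/pi**2 - 8*cos(pi*s/4)/pi; evaluating from 0 to 4: ∫_{0}^{4} (2 - 2*s) sin(pi*s/4) ds = (-24/pi) - (-8/pi) = -16/pi.
Summing the pieces and multiplying by (1/4) gives b_1 = -12/pi.

-12/pi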